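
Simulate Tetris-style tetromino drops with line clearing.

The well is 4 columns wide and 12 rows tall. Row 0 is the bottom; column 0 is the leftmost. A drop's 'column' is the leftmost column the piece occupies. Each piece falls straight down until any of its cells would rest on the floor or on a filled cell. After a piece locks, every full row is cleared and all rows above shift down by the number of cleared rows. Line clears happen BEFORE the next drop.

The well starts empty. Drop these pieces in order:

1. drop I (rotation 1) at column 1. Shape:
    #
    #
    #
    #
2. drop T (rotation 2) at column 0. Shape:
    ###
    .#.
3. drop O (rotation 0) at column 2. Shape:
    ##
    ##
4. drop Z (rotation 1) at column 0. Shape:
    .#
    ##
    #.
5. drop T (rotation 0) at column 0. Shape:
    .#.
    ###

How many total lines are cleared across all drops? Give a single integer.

Answer: 1

Derivation:
Drop 1: I rot1 at col 1 lands with bottom-row=0; cleared 0 line(s) (total 0); column heights now [0 4 0 0], max=4
Drop 2: T rot2 at col 0 lands with bottom-row=4; cleared 0 line(s) (total 0); column heights now [6 6 6 0], max=6
Drop 3: O rot0 at col 2 lands with bottom-row=6; cleared 0 line(s) (total 0); column heights now [6 6 8 8], max=8
Drop 4: Z rot1 at col 0 lands with bottom-row=6; cleared 1 line(s) (total 1); column heights now [7 8 7 7], max=8
Drop 5: T rot0 at col 0 lands with bottom-row=8; cleared 0 line(s) (total 1); column heights now [9 10 9 7], max=10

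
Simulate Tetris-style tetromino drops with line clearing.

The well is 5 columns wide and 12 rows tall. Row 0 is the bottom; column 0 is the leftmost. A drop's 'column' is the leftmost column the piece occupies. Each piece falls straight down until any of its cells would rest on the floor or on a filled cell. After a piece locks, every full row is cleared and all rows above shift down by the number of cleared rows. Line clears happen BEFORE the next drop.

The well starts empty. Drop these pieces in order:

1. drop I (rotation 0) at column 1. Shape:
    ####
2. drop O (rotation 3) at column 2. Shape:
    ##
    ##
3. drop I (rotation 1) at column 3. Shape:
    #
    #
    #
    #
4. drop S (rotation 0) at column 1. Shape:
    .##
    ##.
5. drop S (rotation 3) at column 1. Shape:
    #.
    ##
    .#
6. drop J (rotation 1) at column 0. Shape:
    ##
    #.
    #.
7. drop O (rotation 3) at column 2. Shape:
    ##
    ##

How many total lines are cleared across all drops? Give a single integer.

Drop 1: I rot0 at col 1 lands with bottom-row=0; cleared 0 line(s) (total 0); column heights now [0 1 1 1 1], max=1
Drop 2: O rot3 at col 2 lands with bottom-row=1; cleared 0 line(s) (total 0); column heights now [0 1 3 3 1], max=3
Drop 3: I rot1 at col 3 lands with bottom-row=3; cleared 0 line(s) (total 0); column heights now [0 1 3 7 1], max=7
Drop 4: S rot0 at col 1 lands with bottom-row=6; cleared 0 line(s) (total 0); column heights now [0 7 8 8 1], max=8
Drop 5: S rot3 at col 1 lands with bottom-row=8; cleared 0 line(s) (total 0); column heights now [0 11 10 8 1], max=11
Drop 6: J rot1 at col 0 lands with bottom-row=9; cleared 0 line(s) (total 0); column heights now [12 12 10 8 1], max=12
Drop 7: O rot3 at col 2 lands with bottom-row=10; cleared 0 line(s) (total 0); column heights now [12 12 12 12 1], max=12

Answer: 0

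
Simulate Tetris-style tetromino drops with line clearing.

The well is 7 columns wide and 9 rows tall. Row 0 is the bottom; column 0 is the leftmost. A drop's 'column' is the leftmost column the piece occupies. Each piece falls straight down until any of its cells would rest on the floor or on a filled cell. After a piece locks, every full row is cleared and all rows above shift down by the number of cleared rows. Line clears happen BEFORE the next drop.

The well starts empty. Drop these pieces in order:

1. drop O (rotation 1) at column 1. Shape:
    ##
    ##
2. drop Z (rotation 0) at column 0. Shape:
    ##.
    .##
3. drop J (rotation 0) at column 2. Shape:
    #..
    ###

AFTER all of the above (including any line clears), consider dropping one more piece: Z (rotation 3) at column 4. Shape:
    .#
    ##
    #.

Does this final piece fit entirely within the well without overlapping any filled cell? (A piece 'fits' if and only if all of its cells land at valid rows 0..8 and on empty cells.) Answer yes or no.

Drop 1: O rot1 at col 1 lands with bottom-row=0; cleared 0 line(s) (total 0); column heights now [0 2 2 0 0 0 0], max=2
Drop 2: Z rot0 at col 0 lands with bottom-row=2; cleared 0 line(s) (total 0); column heights now [4 4 3 0 0 0 0], max=4
Drop 3: J rot0 at col 2 lands with bottom-row=3; cleared 0 line(s) (total 0); column heights now [4 4 5 4 4 0 0], max=5
Test piece Z rot3 at col 4 (width 2): heights before test = [4 4 5 4 4 0 0]; fits = True

Answer: yes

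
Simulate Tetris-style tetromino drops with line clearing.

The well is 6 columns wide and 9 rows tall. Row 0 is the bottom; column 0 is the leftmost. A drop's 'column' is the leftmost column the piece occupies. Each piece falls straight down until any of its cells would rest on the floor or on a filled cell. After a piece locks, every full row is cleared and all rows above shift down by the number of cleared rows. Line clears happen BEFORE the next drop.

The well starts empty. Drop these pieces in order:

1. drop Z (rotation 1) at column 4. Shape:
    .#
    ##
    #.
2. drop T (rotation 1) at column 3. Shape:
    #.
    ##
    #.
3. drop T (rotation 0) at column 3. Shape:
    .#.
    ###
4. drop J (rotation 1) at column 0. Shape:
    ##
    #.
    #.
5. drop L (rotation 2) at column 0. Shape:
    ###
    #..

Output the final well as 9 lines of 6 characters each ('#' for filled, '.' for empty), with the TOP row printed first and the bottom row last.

Answer: ......
......
......
......
....#.
#..#..
##.###
#..###
#...#.

Derivation:
Drop 1: Z rot1 at col 4 lands with bottom-row=0; cleared 0 line(s) (total 0); column heights now [0 0 0 0 2 3], max=3
Drop 2: T rot1 at col 3 lands with bottom-row=1; cleared 0 line(s) (total 0); column heights now [0 0 0 4 3 3], max=4
Drop 3: T rot0 at col 3 lands with bottom-row=4; cleared 0 line(s) (total 0); column heights now [0 0 0 5 6 5], max=6
Drop 4: J rot1 at col 0 lands with bottom-row=0; cleared 0 line(s) (total 0); column heights now [3 3 0 5 6 5], max=6
Drop 5: L rot2 at col 0 lands with bottom-row=3; cleared 1 line(s) (total 1); column heights now [4 3 0 4 5 3], max=5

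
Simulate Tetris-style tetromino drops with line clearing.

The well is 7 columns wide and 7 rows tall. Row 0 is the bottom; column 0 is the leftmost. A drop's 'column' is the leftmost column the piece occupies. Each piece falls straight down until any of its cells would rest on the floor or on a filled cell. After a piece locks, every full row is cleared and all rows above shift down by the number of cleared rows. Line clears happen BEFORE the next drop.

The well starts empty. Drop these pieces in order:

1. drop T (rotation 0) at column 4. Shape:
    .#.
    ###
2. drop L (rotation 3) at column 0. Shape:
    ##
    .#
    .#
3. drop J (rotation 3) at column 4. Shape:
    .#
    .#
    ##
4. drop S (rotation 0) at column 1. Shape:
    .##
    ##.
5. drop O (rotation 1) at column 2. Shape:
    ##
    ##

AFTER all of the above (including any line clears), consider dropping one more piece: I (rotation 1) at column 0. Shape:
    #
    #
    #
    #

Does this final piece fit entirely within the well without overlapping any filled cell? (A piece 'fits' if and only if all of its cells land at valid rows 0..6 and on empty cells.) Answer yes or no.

Answer: yes

Derivation:
Drop 1: T rot0 at col 4 lands with bottom-row=0; cleared 0 line(s) (total 0); column heights now [0 0 0 0 1 2 1], max=2
Drop 2: L rot3 at col 0 lands with bottom-row=0; cleared 0 line(s) (total 0); column heights now [3 3 0 0 1 2 1], max=3
Drop 3: J rot3 at col 4 lands with bottom-row=2; cleared 0 line(s) (total 0); column heights now [3 3 0 0 3 5 1], max=5
Drop 4: S rot0 at col 1 lands with bottom-row=3; cleared 0 line(s) (total 0); column heights now [3 4 5 5 3 5 1], max=5
Drop 5: O rot1 at col 2 lands with bottom-row=5; cleared 0 line(s) (total 0); column heights now [3 4 7 7 3 5 1], max=7
Test piece I rot1 at col 0 (width 1): heights before test = [3 4 7 7 3 5 1]; fits = True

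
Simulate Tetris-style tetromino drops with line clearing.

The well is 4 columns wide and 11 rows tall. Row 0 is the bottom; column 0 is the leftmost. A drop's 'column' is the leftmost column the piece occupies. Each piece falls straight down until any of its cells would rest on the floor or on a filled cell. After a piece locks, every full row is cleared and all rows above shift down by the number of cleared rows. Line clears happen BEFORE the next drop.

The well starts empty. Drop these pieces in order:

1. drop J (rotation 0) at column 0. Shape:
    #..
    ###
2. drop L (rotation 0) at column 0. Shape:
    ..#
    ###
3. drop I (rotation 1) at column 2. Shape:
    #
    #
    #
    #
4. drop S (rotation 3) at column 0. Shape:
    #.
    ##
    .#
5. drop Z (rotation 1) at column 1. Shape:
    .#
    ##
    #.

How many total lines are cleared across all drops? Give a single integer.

Answer: 0

Derivation:
Drop 1: J rot0 at col 0 lands with bottom-row=0; cleared 0 line(s) (total 0); column heights now [2 1 1 0], max=2
Drop 2: L rot0 at col 0 lands with bottom-row=2; cleared 0 line(s) (total 0); column heights now [3 3 4 0], max=4
Drop 3: I rot1 at col 2 lands with bottom-row=4; cleared 0 line(s) (total 0); column heights now [3 3 8 0], max=8
Drop 4: S rot3 at col 0 lands with bottom-row=3; cleared 0 line(s) (total 0); column heights now [6 5 8 0], max=8
Drop 5: Z rot1 at col 1 lands with bottom-row=7; cleared 0 line(s) (total 0); column heights now [6 9 10 0], max=10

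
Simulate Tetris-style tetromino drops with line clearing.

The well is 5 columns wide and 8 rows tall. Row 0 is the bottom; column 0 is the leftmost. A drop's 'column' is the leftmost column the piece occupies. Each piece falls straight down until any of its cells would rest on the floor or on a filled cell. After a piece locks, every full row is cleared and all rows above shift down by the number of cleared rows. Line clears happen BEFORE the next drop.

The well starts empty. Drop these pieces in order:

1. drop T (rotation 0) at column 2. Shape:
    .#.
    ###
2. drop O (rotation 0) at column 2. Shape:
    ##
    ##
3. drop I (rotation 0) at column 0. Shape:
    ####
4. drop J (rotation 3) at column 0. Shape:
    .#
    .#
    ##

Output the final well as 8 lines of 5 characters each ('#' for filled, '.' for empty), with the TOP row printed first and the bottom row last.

Answer: .#...
.#...
##...
####.
..##.
..##.
...#.
..###

Derivation:
Drop 1: T rot0 at col 2 lands with bottom-row=0; cleared 0 line(s) (total 0); column heights now [0 0 1 2 1], max=2
Drop 2: O rot0 at col 2 lands with bottom-row=2; cleared 0 line(s) (total 0); column heights now [0 0 4 4 1], max=4
Drop 3: I rot0 at col 0 lands with bottom-row=4; cleared 0 line(s) (total 0); column heights now [5 5 5 5 1], max=5
Drop 4: J rot3 at col 0 lands with bottom-row=5; cleared 0 line(s) (total 0); column heights now [6 8 5 5 1], max=8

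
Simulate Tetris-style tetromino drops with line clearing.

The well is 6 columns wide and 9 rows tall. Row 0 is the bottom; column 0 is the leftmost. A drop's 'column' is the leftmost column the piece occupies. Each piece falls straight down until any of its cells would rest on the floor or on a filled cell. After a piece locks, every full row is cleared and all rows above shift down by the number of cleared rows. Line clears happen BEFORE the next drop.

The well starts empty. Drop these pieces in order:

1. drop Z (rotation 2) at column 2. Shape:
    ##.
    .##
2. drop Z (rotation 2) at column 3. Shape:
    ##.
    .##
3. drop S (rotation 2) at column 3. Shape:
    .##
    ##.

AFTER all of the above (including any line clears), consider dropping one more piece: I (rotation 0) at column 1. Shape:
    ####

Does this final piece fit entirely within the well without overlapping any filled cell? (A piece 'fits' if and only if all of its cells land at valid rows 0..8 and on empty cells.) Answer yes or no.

Answer: yes

Derivation:
Drop 1: Z rot2 at col 2 lands with bottom-row=0; cleared 0 line(s) (total 0); column heights now [0 0 2 2 1 0], max=2
Drop 2: Z rot2 at col 3 lands with bottom-row=1; cleared 0 line(s) (total 0); column heights now [0 0 2 3 3 2], max=3
Drop 3: S rot2 at col 3 lands with bottom-row=3; cleared 0 line(s) (total 0); column heights now [0 0 2 4 5 5], max=5
Test piece I rot0 at col 1 (width 4): heights before test = [0 0 2 4 5 5]; fits = True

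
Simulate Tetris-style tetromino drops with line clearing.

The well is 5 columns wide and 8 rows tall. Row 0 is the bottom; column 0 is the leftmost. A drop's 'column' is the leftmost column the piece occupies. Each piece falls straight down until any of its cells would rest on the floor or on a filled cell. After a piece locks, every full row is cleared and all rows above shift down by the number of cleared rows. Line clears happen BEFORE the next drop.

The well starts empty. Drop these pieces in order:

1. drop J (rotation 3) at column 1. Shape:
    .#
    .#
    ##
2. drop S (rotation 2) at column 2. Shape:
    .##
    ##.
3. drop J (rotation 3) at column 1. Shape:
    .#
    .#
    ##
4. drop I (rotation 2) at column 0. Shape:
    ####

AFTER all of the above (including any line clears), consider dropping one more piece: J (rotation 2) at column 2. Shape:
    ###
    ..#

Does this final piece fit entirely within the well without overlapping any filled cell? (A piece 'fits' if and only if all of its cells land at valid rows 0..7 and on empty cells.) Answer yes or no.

Drop 1: J rot3 at col 1 lands with bottom-row=0; cleared 0 line(s) (total 0); column heights now [0 1 3 0 0], max=3
Drop 2: S rot2 at col 2 lands with bottom-row=3; cleared 0 line(s) (total 0); column heights now [0 1 4 5 5], max=5
Drop 3: J rot3 at col 1 lands with bottom-row=4; cleared 0 line(s) (total 0); column heights now [0 5 7 5 5], max=7
Drop 4: I rot2 at col 0 lands with bottom-row=7; cleared 0 line(s) (total 0); column heights now [8 8 8 8 5], max=8
Test piece J rot2 at col 2 (width 3): heights before test = [8 8 8 8 5]; fits = False

Answer: no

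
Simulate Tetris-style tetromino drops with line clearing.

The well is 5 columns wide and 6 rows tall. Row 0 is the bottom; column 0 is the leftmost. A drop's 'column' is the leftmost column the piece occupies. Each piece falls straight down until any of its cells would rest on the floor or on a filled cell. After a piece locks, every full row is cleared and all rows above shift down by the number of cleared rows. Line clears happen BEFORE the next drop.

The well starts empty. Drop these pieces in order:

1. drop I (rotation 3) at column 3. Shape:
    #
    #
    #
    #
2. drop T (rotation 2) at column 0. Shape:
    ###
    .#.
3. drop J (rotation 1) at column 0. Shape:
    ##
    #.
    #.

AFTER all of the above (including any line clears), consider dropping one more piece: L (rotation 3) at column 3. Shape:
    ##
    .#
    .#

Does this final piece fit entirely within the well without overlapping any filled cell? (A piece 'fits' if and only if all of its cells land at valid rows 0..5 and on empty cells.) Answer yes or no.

Drop 1: I rot3 at col 3 lands with bottom-row=0; cleared 0 line(s) (total 0); column heights now [0 0 0 4 0], max=4
Drop 2: T rot2 at col 0 lands with bottom-row=0; cleared 0 line(s) (total 0); column heights now [2 2 2 4 0], max=4
Drop 3: J rot1 at col 0 lands with bottom-row=2; cleared 0 line(s) (total 0); column heights now [5 5 2 4 0], max=5
Test piece L rot3 at col 3 (width 2): heights before test = [5 5 2 4 0]; fits = True

Answer: yes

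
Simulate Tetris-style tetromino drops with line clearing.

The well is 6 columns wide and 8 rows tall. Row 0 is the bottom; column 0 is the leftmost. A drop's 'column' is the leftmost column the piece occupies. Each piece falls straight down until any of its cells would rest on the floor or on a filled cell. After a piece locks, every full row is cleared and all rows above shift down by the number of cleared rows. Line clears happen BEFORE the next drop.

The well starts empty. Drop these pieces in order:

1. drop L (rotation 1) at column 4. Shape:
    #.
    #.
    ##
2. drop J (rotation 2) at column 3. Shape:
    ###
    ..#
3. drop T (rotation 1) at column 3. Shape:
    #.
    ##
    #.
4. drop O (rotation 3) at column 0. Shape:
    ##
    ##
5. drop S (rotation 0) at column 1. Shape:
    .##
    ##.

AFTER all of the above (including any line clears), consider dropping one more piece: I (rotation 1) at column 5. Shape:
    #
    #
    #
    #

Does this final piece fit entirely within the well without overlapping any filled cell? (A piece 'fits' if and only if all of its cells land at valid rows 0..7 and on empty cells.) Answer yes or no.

Drop 1: L rot1 at col 4 lands with bottom-row=0; cleared 0 line(s) (total 0); column heights now [0 0 0 0 3 1], max=3
Drop 2: J rot2 at col 3 lands with bottom-row=2; cleared 0 line(s) (total 0); column heights now [0 0 0 4 4 4], max=4
Drop 3: T rot1 at col 3 lands with bottom-row=4; cleared 0 line(s) (total 0); column heights now [0 0 0 7 6 4], max=7
Drop 4: O rot3 at col 0 lands with bottom-row=0; cleared 0 line(s) (total 0); column heights now [2 2 0 7 6 4], max=7
Drop 5: S rot0 at col 1 lands with bottom-row=6; cleared 0 line(s) (total 0); column heights now [2 7 8 8 6 4], max=8
Test piece I rot1 at col 5 (width 1): heights before test = [2 7 8 8 6 4]; fits = True

Answer: yes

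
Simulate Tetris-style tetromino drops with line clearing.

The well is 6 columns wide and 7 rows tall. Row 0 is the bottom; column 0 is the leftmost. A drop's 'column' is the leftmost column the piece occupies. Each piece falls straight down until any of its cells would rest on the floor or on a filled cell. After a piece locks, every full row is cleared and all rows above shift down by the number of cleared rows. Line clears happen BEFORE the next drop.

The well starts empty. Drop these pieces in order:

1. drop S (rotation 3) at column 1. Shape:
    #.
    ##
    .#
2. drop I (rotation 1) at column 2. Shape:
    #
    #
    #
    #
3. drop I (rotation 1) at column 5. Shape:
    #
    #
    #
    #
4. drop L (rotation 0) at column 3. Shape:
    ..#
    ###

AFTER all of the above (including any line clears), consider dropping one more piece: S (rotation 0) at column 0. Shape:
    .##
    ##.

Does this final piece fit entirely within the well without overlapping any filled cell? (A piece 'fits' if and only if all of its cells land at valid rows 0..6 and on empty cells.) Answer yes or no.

Answer: yes

Derivation:
Drop 1: S rot3 at col 1 lands with bottom-row=0; cleared 0 line(s) (total 0); column heights now [0 3 2 0 0 0], max=3
Drop 2: I rot1 at col 2 lands with bottom-row=2; cleared 0 line(s) (total 0); column heights now [0 3 6 0 0 0], max=6
Drop 3: I rot1 at col 5 lands with bottom-row=0; cleared 0 line(s) (total 0); column heights now [0 3 6 0 0 4], max=6
Drop 4: L rot0 at col 3 lands with bottom-row=4; cleared 0 line(s) (total 0); column heights now [0 3 6 5 5 6], max=6
Test piece S rot0 at col 0 (width 3): heights before test = [0 3 6 5 5 6]; fits = True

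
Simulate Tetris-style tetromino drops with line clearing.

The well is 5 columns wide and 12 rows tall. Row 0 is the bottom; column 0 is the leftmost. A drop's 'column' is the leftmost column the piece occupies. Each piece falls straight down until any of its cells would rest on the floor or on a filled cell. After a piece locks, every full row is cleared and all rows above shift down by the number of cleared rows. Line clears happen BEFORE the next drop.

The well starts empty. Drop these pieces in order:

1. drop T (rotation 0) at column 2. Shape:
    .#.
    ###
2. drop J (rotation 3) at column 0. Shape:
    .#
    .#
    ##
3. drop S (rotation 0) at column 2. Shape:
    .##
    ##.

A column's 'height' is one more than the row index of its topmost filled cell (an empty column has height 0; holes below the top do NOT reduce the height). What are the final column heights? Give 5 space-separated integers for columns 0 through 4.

Drop 1: T rot0 at col 2 lands with bottom-row=0; cleared 0 line(s) (total 0); column heights now [0 0 1 2 1], max=2
Drop 2: J rot3 at col 0 lands with bottom-row=0; cleared 1 line(s) (total 1); column heights now [0 2 0 1 0], max=2
Drop 3: S rot0 at col 2 lands with bottom-row=1; cleared 0 line(s) (total 1); column heights now [0 2 2 3 3], max=3

Answer: 0 2 2 3 3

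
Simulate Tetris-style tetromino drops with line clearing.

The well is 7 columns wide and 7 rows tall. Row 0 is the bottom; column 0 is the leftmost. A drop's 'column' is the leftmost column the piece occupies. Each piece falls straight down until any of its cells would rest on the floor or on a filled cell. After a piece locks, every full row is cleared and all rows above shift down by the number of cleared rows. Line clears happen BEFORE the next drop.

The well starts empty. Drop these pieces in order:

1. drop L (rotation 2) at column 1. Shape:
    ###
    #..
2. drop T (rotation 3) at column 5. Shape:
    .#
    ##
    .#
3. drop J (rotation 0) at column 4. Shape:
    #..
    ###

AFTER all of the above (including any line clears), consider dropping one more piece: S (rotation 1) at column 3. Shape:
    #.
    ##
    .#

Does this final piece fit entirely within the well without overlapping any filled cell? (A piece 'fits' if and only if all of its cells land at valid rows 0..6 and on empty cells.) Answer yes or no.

Answer: no

Derivation:
Drop 1: L rot2 at col 1 lands with bottom-row=0; cleared 0 line(s) (total 0); column heights now [0 2 2 2 0 0 0], max=2
Drop 2: T rot3 at col 5 lands with bottom-row=0; cleared 0 line(s) (total 0); column heights now [0 2 2 2 0 2 3], max=3
Drop 3: J rot0 at col 4 lands with bottom-row=3; cleared 0 line(s) (total 0); column heights now [0 2 2 2 5 4 4], max=5
Test piece S rot1 at col 3 (width 2): heights before test = [0 2 2 2 5 4 4]; fits = False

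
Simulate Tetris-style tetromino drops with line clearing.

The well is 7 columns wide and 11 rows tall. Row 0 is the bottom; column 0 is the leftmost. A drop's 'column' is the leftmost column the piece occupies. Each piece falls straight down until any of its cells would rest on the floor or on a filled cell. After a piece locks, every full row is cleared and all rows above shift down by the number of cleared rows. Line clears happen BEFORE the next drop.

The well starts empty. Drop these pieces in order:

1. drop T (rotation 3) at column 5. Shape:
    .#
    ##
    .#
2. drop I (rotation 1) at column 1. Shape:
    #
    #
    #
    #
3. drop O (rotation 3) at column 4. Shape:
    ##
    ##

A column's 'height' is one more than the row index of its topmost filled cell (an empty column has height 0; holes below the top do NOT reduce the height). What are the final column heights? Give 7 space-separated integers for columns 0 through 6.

Answer: 0 4 0 0 4 4 3

Derivation:
Drop 1: T rot3 at col 5 lands with bottom-row=0; cleared 0 line(s) (total 0); column heights now [0 0 0 0 0 2 3], max=3
Drop 2: I rot1 at col 1 lands with bottom-row=0; cleared 0 line(s) (total 0); column heights now [0 4 0 0 0 2 3], max=4
Drop 3: O rot3 at col 4 lands with bottom-row=2; cleared 0 line(s) (total 0); column heights now [0 4 0 0 4 4 3], max=4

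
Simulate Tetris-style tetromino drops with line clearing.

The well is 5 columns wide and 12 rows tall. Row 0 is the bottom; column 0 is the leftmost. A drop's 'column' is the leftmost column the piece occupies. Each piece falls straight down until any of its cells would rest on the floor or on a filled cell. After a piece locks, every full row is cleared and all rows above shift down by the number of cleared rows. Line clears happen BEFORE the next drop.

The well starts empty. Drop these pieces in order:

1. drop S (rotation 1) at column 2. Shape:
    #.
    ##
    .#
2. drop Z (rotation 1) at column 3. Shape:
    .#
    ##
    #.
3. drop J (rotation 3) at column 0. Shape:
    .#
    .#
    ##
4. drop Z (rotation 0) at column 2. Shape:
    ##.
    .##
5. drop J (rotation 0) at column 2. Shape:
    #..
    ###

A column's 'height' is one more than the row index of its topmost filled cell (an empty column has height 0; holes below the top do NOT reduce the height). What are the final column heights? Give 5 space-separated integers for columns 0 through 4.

Answer: 1 3 9 8 8

Derivation:
Drop 1: S rot1 at col 2 lands with bottom-row=0; cleared 0 line(s) (total 0); column heights now [0 0 3 2 0], max=3
Drop 2: Z rot1 at col 3 lands with bottom-row=2; cleared 0 line(s) (total 0); column heights now [0 0 3 4 5], max=5
Drop 3: J rot3 at col 0 lands with bottom-row=0; cleared 0 line(s) (total 0); column heights now [1 3 3 4 5], max=5
Drop 4: Z rot0 at col 2 lands with bottom-row=5; cleared 0 line(s) (total 0); column heights now [1 3 7 7 6], max=7
Drop 5: J rot0 at col 2 lands with bottom-row=7; cleared 0 line(s) (total 0); column heights now [1 3 9 8 8], max=9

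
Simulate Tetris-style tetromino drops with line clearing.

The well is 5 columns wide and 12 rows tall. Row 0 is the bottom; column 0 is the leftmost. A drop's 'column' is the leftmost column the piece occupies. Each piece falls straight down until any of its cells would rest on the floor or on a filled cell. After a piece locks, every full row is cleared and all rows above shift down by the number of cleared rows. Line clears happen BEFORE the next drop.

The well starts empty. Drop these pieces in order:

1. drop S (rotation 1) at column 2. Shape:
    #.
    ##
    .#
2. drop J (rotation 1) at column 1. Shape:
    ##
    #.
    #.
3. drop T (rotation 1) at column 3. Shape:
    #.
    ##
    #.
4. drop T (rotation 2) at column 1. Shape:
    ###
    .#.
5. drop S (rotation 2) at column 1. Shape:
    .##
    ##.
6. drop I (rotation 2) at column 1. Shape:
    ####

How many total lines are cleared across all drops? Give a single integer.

Drop 1: S rot1 at col 2 lands with bottom-row=0; cleared 0 line(s) (total 0); column heights now [0 0 3 2 0], max=3
Drop 2: J rot1 at col 1 lands with bottom-row=1; cleared 0 line(s) (total 0); column heights now [0 4 4 2 0], max=4
Drop 3: T rot1 at col 3 lands with bottom-row=2; cleared 0 line(s) (total 0); column heights now [0 4 4 5 4], max=5
Drop 4: T rot2 at col 1 lands with bottom-row=4; cleared 0 line(s) (total 0); column heights now [0 6 6 6 4], max=6
Drop 5: S rot2 at col 1 lands with bottom-row=6; cleared 0 line(s) (total 0); column heights now [0 7 8 8 4], max=8
Drop 6: I rot2 at col 1 lands with bottom-row=8; cleared 0 line(s) (total 0); column heights now [0 9 9 9 9], max=9

Answer: 0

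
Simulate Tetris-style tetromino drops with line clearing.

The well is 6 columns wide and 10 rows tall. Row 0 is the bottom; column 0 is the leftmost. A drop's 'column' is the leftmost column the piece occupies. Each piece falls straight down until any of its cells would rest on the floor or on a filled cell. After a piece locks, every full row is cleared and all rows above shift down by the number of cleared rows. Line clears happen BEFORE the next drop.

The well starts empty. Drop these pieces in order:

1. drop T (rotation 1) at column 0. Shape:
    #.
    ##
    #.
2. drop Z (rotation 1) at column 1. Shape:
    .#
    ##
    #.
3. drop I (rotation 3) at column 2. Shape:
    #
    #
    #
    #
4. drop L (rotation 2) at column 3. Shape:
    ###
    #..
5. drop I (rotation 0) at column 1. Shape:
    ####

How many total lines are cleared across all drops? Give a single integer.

Drop 1: T rot1 at col 0 lands with bottom-row=0; cleared 0 line(s) (total 0); column heights now [3 2 0 0 0 0], max=3
Drop 2: Z rot1 at col 1 lands with bottom-row=2; cleared 0 line(s) (total 0); column heights now [3 4 5 0 0 0], max=5
Drop 3: I rot3 at col 2 lands with bottom-row=5; cleared 0 line(s) (total 0); column heights now [3 4 9 0 0 0], max=9
Drop 4: L rot2 at col 3 lands with bottom-row=0; cleared 0 line(s) (total 0); column heights now [3 4 9 2 2 2], max=9
Drop 5: I rot0 at col 1 lands with bottom-row=9; cleared 0 line(s) (total 0); column heights now [3 10 10 10 10 2], max=10

Answer: 0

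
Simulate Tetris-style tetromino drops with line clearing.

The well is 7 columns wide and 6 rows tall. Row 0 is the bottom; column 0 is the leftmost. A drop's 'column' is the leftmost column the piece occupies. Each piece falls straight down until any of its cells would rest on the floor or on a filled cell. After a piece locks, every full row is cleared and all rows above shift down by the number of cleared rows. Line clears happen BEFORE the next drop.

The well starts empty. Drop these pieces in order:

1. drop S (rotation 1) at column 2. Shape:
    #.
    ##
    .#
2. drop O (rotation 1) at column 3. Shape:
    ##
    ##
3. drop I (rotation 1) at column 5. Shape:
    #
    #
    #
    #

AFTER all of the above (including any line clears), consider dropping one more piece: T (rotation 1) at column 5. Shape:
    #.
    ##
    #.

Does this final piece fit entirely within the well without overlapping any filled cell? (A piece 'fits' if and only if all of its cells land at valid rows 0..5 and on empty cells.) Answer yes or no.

Drop 1: S rot1 at col 2 lands with bottom-row=0; cleared 0 line(s) (total 0); column heights now [0 0 3 2 0 0 0], max=3
Drop 2: O rot1 at col 3 lands with bottom-row=2; cleared 0 line(s) (total 0); column heights now [0 0 3 4 4 0 0], max=4
Drop 3: I rot1 at col 5 lands with bottom-row=0; cleared 0 line(s) (total 0); column heights now [0 0 3 4 4 4 0], max=4
Test piece T rot1 at col 5 (width 2): heights before test = [0 0 3 4 4 4 0]; fits = False

Answer: no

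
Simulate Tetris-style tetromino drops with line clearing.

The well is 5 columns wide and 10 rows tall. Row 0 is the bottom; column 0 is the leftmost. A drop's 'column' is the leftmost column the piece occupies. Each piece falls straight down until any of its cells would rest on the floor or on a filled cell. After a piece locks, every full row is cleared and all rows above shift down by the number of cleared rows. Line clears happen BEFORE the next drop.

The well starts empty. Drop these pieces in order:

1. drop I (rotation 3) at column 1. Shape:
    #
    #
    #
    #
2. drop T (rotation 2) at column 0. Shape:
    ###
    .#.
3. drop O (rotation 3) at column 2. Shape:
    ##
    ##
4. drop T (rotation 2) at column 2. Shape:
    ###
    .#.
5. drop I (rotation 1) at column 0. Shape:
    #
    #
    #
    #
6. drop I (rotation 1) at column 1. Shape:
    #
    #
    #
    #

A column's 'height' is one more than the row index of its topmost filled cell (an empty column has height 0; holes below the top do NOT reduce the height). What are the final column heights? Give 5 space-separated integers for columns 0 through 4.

Drop 1: I rot3 at col 1 lands with bottom-row=0; cleared 0 line(s) (total 0); column heights now [0 4 0 0 0], max=4
Drop 2: T rot2 at col 0 lands with bottom-row=4; cleared 0 line(s) (total 0); column heights now [6 6 6 0 0], max=6
Drop 3: O rot3 at col 2 lands with bottom-row=6; cleared 0 line(s) (total 0); column heights now [6 6 8 8 0], max=8
Drop 4: T rot2 at col 2 lands with bottom-row=8; cleared 0 line(s) (total 0); column heights now [6 6 10 10 10], max=10
Drop 5: I rot1 at col 0 lands with bottom-row=6; cleared 0 line(s) (total 0); column heights now [10 6 10 10 10], max=10
Drop 6: I rot1 at col 1 lands with bottom-row=6; cleared 1 line(s) (total 1); column heights now [9 9 8 9 0], max=9

Answer: 9 9 8 9 0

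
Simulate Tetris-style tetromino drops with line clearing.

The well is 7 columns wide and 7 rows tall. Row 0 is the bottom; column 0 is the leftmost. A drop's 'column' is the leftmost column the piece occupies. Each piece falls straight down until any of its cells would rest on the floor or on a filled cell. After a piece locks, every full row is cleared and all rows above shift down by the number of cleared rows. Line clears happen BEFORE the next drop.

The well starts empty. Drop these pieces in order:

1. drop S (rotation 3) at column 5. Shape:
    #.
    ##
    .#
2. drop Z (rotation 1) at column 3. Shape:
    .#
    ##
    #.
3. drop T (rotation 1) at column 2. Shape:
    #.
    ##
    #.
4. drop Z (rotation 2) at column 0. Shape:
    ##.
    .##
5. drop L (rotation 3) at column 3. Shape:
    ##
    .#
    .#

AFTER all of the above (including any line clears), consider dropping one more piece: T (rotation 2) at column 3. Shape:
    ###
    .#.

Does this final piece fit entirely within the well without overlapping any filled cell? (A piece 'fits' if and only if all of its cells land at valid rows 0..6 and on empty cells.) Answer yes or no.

Answer: no

Derivation:
Drop 1: S rot3 at col 5 lands with bottom-row=0; cleared 0 line(s) (total 0); column heights now [0 0 0 0 0 3 2], max=3
Drop 2: Z rot1 at col 3 lands with bottom-row=0; cleared 0 line(s) (total 0); column heights now [0 0 0 2 3 3 2], max=3
Drop 3: T rot1 at col 2 lands with bottom-row=1; cleared 0 line(s) (total 0); column heights now [0 0 4 3 3 3 2], max=4
Drop 4: Z rot2 at col 0 lands with bottom-row=4; cleared 0 line(s) (total 0); column heights now [6 6 5 3 3 3 2], max=6
Drop 5: L rot3 at col 3 lands with bottom-row=3; cleared 0 line(s) (total 0); column heights now [6 6 5 6 6 3 2], max=6
Test piece T rot2 at col 3 (width 3): heights before test = [6 6 5 6 6 3 2]; fits = False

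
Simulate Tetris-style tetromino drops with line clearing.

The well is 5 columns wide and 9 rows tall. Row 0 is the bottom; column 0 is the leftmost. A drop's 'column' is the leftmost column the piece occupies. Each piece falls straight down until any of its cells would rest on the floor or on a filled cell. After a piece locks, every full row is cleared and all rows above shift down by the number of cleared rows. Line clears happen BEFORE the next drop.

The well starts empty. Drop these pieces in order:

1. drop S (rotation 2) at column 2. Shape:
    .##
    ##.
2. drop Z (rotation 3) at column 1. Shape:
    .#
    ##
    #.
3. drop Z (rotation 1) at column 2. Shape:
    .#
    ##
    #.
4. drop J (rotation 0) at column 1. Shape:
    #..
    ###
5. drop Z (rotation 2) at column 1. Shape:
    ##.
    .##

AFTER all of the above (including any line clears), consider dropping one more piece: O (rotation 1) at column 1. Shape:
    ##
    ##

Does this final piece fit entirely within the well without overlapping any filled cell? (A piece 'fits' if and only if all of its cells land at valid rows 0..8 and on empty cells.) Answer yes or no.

Drop 1: S rot2 at col 2 lands with bottom-row=0; cleared 0 line(s) (total 0); column heights now [0 0 1 2 2], max=2
Drop 2: Z rot3 at col 1 lands with bottom-row=0; cleared 0 line(s) (total 0); column heights now [0 2 3 2 2], max=3
Drop 3: Z rot1 at col 2 lands with bottom-row=3; cleared 0 line(s) (total 0); column heights now [0 2 5 6 2], max=6
Drop 4: J rot0 at col 1 lands with bottom-row=6; cleared 0 line(s) (total 0); column heights now [0 8 7 7 2], max=8
Drop 5: Z rot2 at col 1 lands with bottom-row=7; cleared 0 line(s) (total 0); column heights now [0 9 9 8 2], max=9
Test piece O rot1 at col 1 (width 2): heights before test = [0 9 9 8 2]; fits = False

Answer: no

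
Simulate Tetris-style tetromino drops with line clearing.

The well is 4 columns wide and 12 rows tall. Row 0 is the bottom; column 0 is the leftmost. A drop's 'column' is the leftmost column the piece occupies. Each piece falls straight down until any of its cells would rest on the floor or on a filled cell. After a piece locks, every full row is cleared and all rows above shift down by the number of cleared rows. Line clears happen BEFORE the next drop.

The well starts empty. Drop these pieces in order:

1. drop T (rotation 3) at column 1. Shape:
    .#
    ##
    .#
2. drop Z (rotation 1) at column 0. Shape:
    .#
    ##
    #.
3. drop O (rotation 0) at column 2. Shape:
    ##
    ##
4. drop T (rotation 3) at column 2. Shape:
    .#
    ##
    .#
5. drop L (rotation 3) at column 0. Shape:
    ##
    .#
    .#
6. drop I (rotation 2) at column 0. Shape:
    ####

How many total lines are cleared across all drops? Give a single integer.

Drop 1: T rot3 at col 1 lands with bottom-row=0; cleared 0 line(s) (total 0); column heights now [0 2 3 0], max=3
Drop 2: Z rot1 at col 0 lands with bottom-row=1; cleared 0 line(s) (total 0); column heights now [3 4 3 0], max=4
Drop 3: O rot0 at col 2 lands with bottom-row=3; cleared 0 line(s) (total 0); column heights now [3 4 5 5], max=5
Drop 4: T rot3 at col 2 lands with bottom-row=5; cleared 0 line(s) (total 0); column heights now [3 4 7 8], max=8
Drop 5: L rot3 at col 0 lands with bottom-row=4; cleared 1 line(s) (total 1); column heights now [3 6 5 7], max=7
Drop 6: I rot2 at col 0 lands with bottom-row=7; cleared 1 line(s) (total 2); column heights now [3 6 5 7], max=7

Answer: 2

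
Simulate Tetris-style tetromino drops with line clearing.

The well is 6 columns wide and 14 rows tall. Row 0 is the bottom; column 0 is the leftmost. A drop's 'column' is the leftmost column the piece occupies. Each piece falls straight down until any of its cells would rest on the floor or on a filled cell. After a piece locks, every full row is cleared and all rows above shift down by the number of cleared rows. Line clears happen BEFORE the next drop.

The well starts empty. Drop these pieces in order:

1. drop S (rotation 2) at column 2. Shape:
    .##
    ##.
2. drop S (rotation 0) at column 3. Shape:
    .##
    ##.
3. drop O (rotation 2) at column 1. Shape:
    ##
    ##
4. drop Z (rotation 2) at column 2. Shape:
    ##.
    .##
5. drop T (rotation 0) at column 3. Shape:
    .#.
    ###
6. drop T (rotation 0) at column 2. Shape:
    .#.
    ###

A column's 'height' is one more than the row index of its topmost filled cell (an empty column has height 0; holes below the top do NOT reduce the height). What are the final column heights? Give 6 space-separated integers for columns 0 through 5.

Drop 1: S rot2 at col 2 lands with bottom-row=0; cleared 0 line(s) (total 0); column heights now [0 0 1 2 2 0], max=2
Drop 2: S rot0 at col 3 lands with bottom-row=2; cleared 0 line(s) (total 0); column heights now [0 0 1 3 4 4], max=4
Drop 3: O rot2 at col 1 lands with bottom-row=1; cleared 0 line(s) (total 0); column heights now [0 3 3 3 4 4], max=4
Drop 4: Z rot2 at col 2 lands with bottom-row=4; cleared 0 line(s) (total 0); column heights now [0 3 6 6 5 4], max=6
Drop 5: T rot0 at col 3 lands with bottom-row=6; cleared 0 line(s) (total 0); column heights now [0 3 6 7 8 7], max=8
Drop 6: T rot0 at col 2 lands with bottom-row=8; cleared 0 line(s) (total 0); column heights now [0 3 9 10 9 7], max=10

Answer: 0 3 9 10 9 7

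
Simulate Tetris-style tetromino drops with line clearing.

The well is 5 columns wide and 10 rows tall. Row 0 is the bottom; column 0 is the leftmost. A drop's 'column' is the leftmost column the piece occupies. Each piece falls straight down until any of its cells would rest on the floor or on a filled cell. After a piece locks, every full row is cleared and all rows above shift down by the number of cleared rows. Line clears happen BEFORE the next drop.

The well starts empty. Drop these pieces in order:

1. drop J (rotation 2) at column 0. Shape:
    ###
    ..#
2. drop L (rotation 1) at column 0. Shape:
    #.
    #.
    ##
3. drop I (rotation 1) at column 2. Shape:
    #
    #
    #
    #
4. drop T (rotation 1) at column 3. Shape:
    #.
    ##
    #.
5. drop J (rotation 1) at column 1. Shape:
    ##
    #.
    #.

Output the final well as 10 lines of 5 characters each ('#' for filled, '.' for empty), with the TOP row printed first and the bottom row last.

Answer: .....
.....
.....
.....
.##..
.##..
###..
#.#..
####.
..##.

Derivation:
Drop 1: J rot2 at col 0 lands with bottom-row=0; cleared 0 line(s) (total 0); column heights now [2 2 2 0 0], max=2
Drop 2: L rot1 at col 0 lands with bottom-row=2; cleared 0 line(s) (total 0); column heights now [5 3 2 0 0], max=5
Drop 3: I rot1 at col 2 lands with bottom-row=2; cleared 0 line(s) (total 0); column heights now [5 3 6 0 0], max=6
Drop 4: T rot1 at col 3 lands with bottom-row=0; cleared 1 line(s) (total 1); column heights now [4 2 5 2 0], max=5
Drop 5: J rot1 at col 1 lands with bottom-row=3; cleared 0 line(s) (total 1); column heights now [4 6 6 2 0], max=6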